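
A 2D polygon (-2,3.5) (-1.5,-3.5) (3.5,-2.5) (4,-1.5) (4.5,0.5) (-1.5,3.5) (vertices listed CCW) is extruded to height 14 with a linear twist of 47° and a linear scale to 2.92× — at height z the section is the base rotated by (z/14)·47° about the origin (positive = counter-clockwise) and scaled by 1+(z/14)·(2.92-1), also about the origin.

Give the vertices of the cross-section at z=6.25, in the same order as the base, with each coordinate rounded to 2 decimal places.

t = z/height = 6.25/14 = 0.446429
s = 1 + (scale-1)·z/height = 1 + (2.92-1)·6.25/14 = 1.857143
θ = twist·z/height = 47°·6.25/14 = 20.9821° = 0.366207 rad
cos θ = 0.933692, sin θ = 0.358077 (intermediates below are computed at full precision and shown rounded to 5 d.p.)
v1: (-2,3.5) → rotate → (-3.12065,2.55177) → ×s → (-5.79550,4.73900) → (-5.80,4.74)
v2: (-1.5,-3.5) → rotate → (-0.14727,-3.80504) → ×s → (-0.27350,-7.06650) → (-0.27,-7.07)
v3: (3.5,-2.5) → rotate → (4.16311,-1.08096) → ×s → (7.73150,-2.00750) → (7.73,-2.01)
v4: (4,-1.5) → rotate → (4.27188,0.03177) → ×s → (7.93350,0.05900) → (7.93,0.06)
v5: (4.5,0.5) → rotate → (4.02258,2.07819) → ×s → (7.47050,3.85950) → (7.47,3.86)
v6: (-1.5,3.5) → rotate → (-2.65381,2.73081) → ×s → (-4.92850,5.07150) → (-4.93,5.07)

Cross-section at z=6.25: (-5.80,4.74) (-0.27,-7.07) (7.73,-2.01) (7.93,0.06) (7.47,3.86) (-4.93,5.07)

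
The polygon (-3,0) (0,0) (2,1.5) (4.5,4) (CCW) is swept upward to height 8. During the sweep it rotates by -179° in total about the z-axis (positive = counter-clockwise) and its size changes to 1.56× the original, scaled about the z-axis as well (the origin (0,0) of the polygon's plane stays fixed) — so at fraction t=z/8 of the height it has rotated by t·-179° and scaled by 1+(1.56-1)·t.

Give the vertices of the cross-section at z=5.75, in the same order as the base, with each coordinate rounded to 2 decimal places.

Cross-section at z=5.75: (2.63,3.29) (0.00,0.00) (-0.11,-3.50) (0.44,-8.43)

t = z/height = 5.75/8 = 0.71875
s = 1 + (scale-1)·z/height = 1 + (1.56-1)·5.75/8 = 1.402500
θ = twist·z/height = -179°·5.75/8 = -128.6563° = -2.245475 rad
cos θ = -0.624647, sin θ = -0.780908 (intermediates below are computed at full precision and shown rounded to 5 d.p.)
v1: (-3,0) → rotate → (1.87394,2.34272) → ×s → (2.62820,3.28567) → (2.63,3.29)
v2: (0,0) → rotate → (0.00000,0.00000) → ×s → (0.00000,0.00000) → (0.00,0.00)
v3: (2,1.5) → rotate → (-0.07793,-2.49879) → ×s → (-0.10930,-3.50455) → (-0.11,-3.50)
v4: (4.5,4) → rotate → (0.31272,-6.01267) → ×s → (0.43859,-8.43277) → (0.44,-8.43)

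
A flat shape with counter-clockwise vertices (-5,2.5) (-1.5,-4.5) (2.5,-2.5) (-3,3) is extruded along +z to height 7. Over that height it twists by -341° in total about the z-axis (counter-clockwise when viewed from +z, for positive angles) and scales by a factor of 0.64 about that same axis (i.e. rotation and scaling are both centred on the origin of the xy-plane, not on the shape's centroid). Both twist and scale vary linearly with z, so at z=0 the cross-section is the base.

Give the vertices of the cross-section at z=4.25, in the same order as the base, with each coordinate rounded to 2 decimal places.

Cross-section at z=4.25: (2.59,-3.52) (2.64,2.60) (-0.85,2.63) (1.02,-3.15)

t = z/height = 4.25/7 = 0.607143
s = 1 + (scale-1)·z/height = 1 + (0.64-1)·4.25/7 = 0.781429
θ = twist·z/height = -341°·4.25/7 = -207.0357° = -3.613455 rad
cos θ = -0.890723, sin θ = 0.454546 (intermediates below are computed at full precision and shown rounded to 5 d.p.)
v1: (-5,2.5) → rotate → (3.31725,-4.49954) → ×s → (2.59220,-3.51607) → (2.59,-3.52)
v2: (-1.5,-4.5) → rotate → (3.38154,3.32644) → ×s → (2.64243,2.59937) → (2.64,2.60)
v3: (2.5,-2.5) → rotate → (-1.09044,3.36317) → ×s → (-0.85210,2.62808) → (-0.85,2.63)
v4: (-3,3) → rotate → (1.30853,-4.03581) → ×s → (1.02252,-3.15370) → (1.02,-3.15)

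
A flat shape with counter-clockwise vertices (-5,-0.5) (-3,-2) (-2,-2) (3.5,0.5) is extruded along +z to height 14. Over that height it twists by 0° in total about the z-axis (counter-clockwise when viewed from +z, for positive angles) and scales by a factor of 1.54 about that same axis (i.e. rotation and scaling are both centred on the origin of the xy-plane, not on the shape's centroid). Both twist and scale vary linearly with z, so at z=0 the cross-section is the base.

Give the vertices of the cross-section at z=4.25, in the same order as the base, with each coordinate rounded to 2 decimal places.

Cross-section at z=4.25: (-5.82,-0.58) (-3.49,-2.33) (-2.33,-2.33) (4.07,0.58)

t = z/height = 4.25/14 = 0.303571
s = 1 + (scale-1)·z/height = 1 + (1.54-1)·4.25/14 = 1.163929
θ = twist·z/height = 0°·4.25/14 = 0.0000° = 0.000000 rad
cos θ = 1.000000, sin θ = 0.000000 (intermediates below are computed at full precision and shown rounded to 5 d.p.)
v1: (-5,-0.5) → rotate → (-5.00000,-0.50000) → ×s → (-5.81964,-0.58196) → (-5.82,-0.58)
v2: (-3,-2) → rotate → (-3.00000,-2.00000) → ×s → (-3.49179,-2.32786) → (-3.49,-2.33)
v3: (-2,-2) → rotate → (-2.00000,-2.00000) → ×s → (-2.32786,-2.32786) → (-2.33,-2.33)
v4: (3.5,0.5) → rotate → (3.50000,0.50000) → ×s → (4.07375,0.58196) → (4.07,0.58)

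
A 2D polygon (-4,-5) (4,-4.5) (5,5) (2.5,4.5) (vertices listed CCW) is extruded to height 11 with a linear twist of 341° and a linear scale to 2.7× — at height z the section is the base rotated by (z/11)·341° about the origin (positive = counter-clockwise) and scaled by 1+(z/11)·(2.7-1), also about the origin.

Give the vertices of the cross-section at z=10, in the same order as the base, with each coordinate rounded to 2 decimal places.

t = z/height = 10/11 = 0.909091
s = 1 + (scale-1)·z/height = 1 + (2.7-1)·10/11 = 2.545455
θ = twist·z/height = 341°·10/11 = 310.0000° = 5.410521 rad
cos θ = 0.642788, sin θ = -0.766044 (intermediates below are computed at full precision and shown rounded to 5 d.p.)
v1: (-4,-5) → rotate → (-6.40137,-0.14976) → ×s → (-16.29440,-0.38121) → (-16.29,-0.38)
v2: (4,-4.5) → rotate → (-0.87605,-5.95672) → ×s → (-2.22994,-15.16257) → (-2.23,-15.16)
v3: (5,5) → rotate → (7.04416,-0.61628) → ×s → (17.93059,-1.56872) → (17.93,-1.57)
v4: (2.5,4.5) → rotate → (5.05417,0.97743) → ×s → (12.86516,2.48801) → (12.87,2.49)

Cross-section at z=10: (-16.29,-0.38) (-2.23,-15.16) (17.93,-1.57) (12.87,2.49)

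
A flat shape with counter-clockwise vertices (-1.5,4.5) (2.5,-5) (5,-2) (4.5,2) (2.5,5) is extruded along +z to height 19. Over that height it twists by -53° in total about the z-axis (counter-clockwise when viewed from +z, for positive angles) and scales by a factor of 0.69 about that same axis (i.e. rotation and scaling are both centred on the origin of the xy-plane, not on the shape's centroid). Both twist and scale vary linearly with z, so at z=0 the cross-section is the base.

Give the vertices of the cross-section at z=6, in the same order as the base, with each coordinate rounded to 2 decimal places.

t = z/height = 6/19 = 0.315789
s = 1 + (scale-1)·z/height = 1 + (0.69-1)·6/19 = 0.902105
θ = twist·z/height = -53°·6/19 = -16.7368° = -0.292113 rad
cos θ = 0.957638, sin θ = -0.287976 (intermediates below are computed at full precision and shown rounded to 5 d.p.)
v1: (-1.5,4.5) → rotate → (-0.14056,4.74133) → ×s → (-0.12680,4.27718) → (-0.13,4.28)
v2: (2.5,-5) → rotate → (0.95421,-5.50813) → ×s → (0.86080,-4.96891) → (0.86,-4.97)
v3: (5,-2) → rotate → (4.21223,-3.35516) → ×s → (3.79988,-3.02670) → (3.80,-3.03)
v4: (4.5,2) → rotate → (4.88532,0.61938) → ×s → (4.40707,0.55875) → (4.41,0.56)
v5: (2.5,5) → rotate → (3.83398,4.06825) → ×s → (3.45865,3.66999) → (3.46,3.67)

Cross-section at z=6: (-0.13,4.28) (0.86,-4.97) (3.80,-3.03) (4.41,0.56) (3.46,3.67)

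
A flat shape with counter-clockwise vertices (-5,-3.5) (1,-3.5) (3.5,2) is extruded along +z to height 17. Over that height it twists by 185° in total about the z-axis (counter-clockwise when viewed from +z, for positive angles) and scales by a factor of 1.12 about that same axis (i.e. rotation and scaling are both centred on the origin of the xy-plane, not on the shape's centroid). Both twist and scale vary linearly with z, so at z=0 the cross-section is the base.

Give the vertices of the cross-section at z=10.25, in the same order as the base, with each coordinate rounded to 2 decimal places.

Cross-section at z=10.25: (5.46,-3.61) (3.10,2.38) (-3.37,2.70)

t = z/height = 10.25/17 = 0.602941
s = 1 + (scale-1)·z/height = 1 + (1.12-1)·10.25/17 = 1.072353
θ = twist·z/height = 185°·10.25/17 = 111.5441° = 1.946812 rad
cos θ = -0.367218, sin θ = 0.930135 (intermediates below are computed at full precision and shown rounded to 5 d.p.)
v1: (-5,-3.5) → rotate → (5.09156,-3.36541) → ×s → (5.45995,-3.60891) → (5.46,-3.61)
v2: (1,-3.5) → rotate → (2.88826,2.21540) → ×s → (3.09723,2.37569) → (3.10,2.38)
v3: (3.5,2) → rotate → (-3.14553,2.52104) → ×s → (-3.37312,2.70344) → (-3.37,2.70)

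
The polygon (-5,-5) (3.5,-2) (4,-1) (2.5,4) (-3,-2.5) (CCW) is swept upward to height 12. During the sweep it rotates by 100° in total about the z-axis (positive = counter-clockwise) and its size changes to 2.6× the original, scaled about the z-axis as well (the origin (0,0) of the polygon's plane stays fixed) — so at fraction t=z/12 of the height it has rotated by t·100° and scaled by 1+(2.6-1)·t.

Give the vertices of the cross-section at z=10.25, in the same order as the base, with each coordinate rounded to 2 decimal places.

t = z/height = 10.25/12 = 0.854167
s = 1 + (scale-1)·z/height = 1 + (2.6-1)·10.25/12 = 2.366667
θ = twist·z/height = 100°·10.25/12 = 85.4167° = 1.490802 rad
cos θ = 0.079909, sin θ = 0.996802 (intermediates below are computed at full precision and shown rounded to 5 d.p.)
v1: (-5,-5) → rotate → (4.58447,-5.38356) → ×s → (10.84990,-12.74108) → (10.85,-12.74)
v2: (3.5,-2) → rotate → (2.27329,3.32899) → ×s → (5.38011,7.87861) → (5.38,7.88)
v3: (4,-1) → rotate → (1.31644,3.90730) → ×s → (3.11557,9.24728) → (3.12,9.25)
v4: (2.5,4) → rotate → (-3.78744,2.81164) → ×s → (-8.96360,6.65422) → (-8.96,6.65)
v5: (-3,-2.5) → rotate → (2.25228,-3.19018) → ×s → (5.33039,-7.55009) → (5.33,-7.55)

Cross-section at z=10.25: (10.85,-12.74) (5.38,7.88) (3.12,9.25) (-8.96,6.65) (5.33,-7.55)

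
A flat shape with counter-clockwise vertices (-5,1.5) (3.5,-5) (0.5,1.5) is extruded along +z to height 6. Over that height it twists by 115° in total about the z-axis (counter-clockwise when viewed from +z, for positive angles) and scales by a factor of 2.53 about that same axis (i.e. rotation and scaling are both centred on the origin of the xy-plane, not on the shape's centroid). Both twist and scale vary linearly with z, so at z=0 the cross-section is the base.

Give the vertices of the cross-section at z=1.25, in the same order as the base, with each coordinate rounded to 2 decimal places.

t = z/height = 1.25/6 = 0.208333
s = 1 + (scale-1)·z/height = 1 + (2.53-1)·1.25/6 = 1.318750
θ = twist·z/height = 115°·1.25/6 = 23.9583° = 0.418152 rad
cos θ = 0.913841, sin θ = 0.406072 (intermediates below are computed at full precision and shown rounded to 5 d.p.)
v1: (-5,1.5) → rotate → (-5.17831,-0.65960) → ×s → (-6.82890,-0.86985) → (-6.83,-0.87)
v2: (3.5,-5) → rotate → (5.22880,-3.14795) → ×s → (6.89549,-4.15136) → (6.90,-4.15)
v3: (0.5,1.5) → rotate → (-0.15219,1.57380) → ×s → (-0.20070,2.07545) → (-0.20,2.08)

Cross-section at z=1.25: (-6.83,-0.87) (6.90,-4.15) (-0.20,2.08)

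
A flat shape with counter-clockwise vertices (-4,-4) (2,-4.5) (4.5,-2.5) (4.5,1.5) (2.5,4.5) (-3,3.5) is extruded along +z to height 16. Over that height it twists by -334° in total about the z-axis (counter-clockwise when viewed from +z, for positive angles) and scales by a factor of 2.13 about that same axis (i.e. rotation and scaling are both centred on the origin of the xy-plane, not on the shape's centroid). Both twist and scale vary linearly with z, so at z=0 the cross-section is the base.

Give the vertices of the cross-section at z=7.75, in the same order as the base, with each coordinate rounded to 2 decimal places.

Cross-section at z=7.75: (3.94,7.81) (-5.12,5.65) (-7.82,1.50) (-5.89,-4.38) (-1.50,-7.82) (6.10,-3.69)

t = z/height = 7.75/16 = 0.484375
s = 1 + (scale-1)·z/height = 1 + (2.13-1)·7.75/16 = 1.547344
θ = twist·z/height = -334°·7.75/16 = -161.7813° = -2.823615 rad
cos θ = -0.949870, sin θ = -0.312646 (intermediates below are computed at full precision and shown rounded to 5 d.p.)
v1: (-4,-4) → rotate → (2.54890,5.05006) → ×s → (3.94402,7.81418) → (3.94,7.81)
v2: (2,-4.5) → rotate → (-3.30665,3.64912) → ×s → (-5.11652,5.64645) → (-5.12,5.65)
v3: (4.5,-2.5) → rotate → (-5.05603,0.96777) → ×s → (-7.82341,1.49747) → (-7.82,1.50)
v4: (4.5,1.5) → rotate → (-3.80545,-2.83171) → ×s → (-5.88833,-4.38163) → (-5.89,-4.38)
v5: (2.5,4.5) → rotate → (-0.96777,-5.05603) → ×s → (-1.49747,-7.82341) → (-1.50,-7.82)
v6: (-3,3.5) → rotate → (3.94387,-2.38661) → ×s → (6.10252,-3.69290) → (6.10,-3.69)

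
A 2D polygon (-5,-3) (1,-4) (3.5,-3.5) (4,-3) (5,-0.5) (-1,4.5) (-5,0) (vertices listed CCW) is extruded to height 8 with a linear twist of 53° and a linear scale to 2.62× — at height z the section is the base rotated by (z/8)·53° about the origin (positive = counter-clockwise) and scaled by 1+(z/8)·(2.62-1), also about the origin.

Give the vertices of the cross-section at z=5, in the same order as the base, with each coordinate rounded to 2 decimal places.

t = z/height = 5/8 = 0.625
s = 1 + (scale-1)·z/height = 1 + (2.62-1)·5/8 = 2.012500
θ = twist·z/height = 53°·5/8 = 33.1250° = 0.578140 rad
cos θ = 0.837480, sin θ = 0.546467 (intermediates below are computed at full precision and shown rounded to 5 d.p.)
v1: (-5,-3) → rotate → (-2.54800,-5.24478) → ×s → (-5.12785,-10.55512) → (-5.13,-10.56)
v2: (1,-4) → rotate → (3.02335,-2.80345) → ×s → (6.08449,-5.64195) → (6.08,-5.64)
v3: (3.5,-3.5) → rotate → (4.84382,-1.01855) → ×s → (9.74818,-2.04982) → (9.75,-2.05)
v4: (4,-3) → rotate → (4.98932,-0.32657) → ×s → (10.04101,-0.65722) → (10.04,-0.66)
v5: (5,-0.5) → rotate → (4.46064,2.31360) → ×s → (8.97703,4.65611) → (8.98,4.66)
v6: (-1,4.5) → rotate → (-3.29658,3.22219) → ×s → (-6.63437,6.48467) → (-6.63,6.48)
v7: (-5,0) → rotate → (-4.18740,-2.73234) → ×s → (-8.42715,-5.49883) → (-8.43,-5.50)

Cross-section at z=5: (-5.13,-10.56) (6.08,-5.64) (9.75,-2.05) (10.04,-0.66) (8.98,4.66) (-6.63,6.48) (-8.43,-5.50)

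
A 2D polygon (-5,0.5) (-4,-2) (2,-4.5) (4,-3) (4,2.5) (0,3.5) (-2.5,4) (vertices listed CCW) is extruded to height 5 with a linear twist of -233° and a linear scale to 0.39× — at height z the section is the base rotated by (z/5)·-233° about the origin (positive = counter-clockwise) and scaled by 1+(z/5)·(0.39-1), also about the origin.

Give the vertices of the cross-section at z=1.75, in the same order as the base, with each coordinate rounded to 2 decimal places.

Cross-section at z=1.75: (-0.19,3.95) (-2.02,2.88) (-3.27,-2.08) (-1.87,-3.46) (2.41,-2.82) (2.72,0.40) (2.82,2.41)

t = z/height = 1.75/5 = 0.35
s = 1 + (scale-1)·z/height = 1 + (0.39-1)·1.75/5 = 0.786500
θ = twist·z/height = -233°·1.75/5 = -81.5500° = -1.423316 rad
cos θ = 0.146946, sin θ = -0.989144 (intermediates below are computed at full precision and shown rounded to 5 d.p.)
v1: (-5,0.5) → rotate → (-0.24016,5.01920) → ×s → (-0.18889,3.94760) → (-0.19,3.95)
v2: (-4,-2) → rotate → (-2.56607,3.66269) → ×s → (-2.01822,2.88070) → (-2.02,2.88)
v3: (2,-4.5) → rotate → (-4.15726,-2.63955) → ×s → (-3.26968,-2.07600) → (-3.27,-2.08)
v4: (4,-3) → rotate → (-2.37965,-4.39742) → ×s → (-1.87159,-3.45857) → (-1.87,-3.46)
v5: (4,2.5) → rotate → (3.06065,-3.58921) → ×s → (2.40720,-2.82292) → (2.41,-2.82)
v6: (0,3.5) → rotate → (3.46201,0.51431) → ×s → (2.72287,0.40451) → (2.72,0.40)
v7: (-2.5,4) → rotate → (3.58921,3.06065) → ×s → (2.82292,2.40720) → (2.82,2.41)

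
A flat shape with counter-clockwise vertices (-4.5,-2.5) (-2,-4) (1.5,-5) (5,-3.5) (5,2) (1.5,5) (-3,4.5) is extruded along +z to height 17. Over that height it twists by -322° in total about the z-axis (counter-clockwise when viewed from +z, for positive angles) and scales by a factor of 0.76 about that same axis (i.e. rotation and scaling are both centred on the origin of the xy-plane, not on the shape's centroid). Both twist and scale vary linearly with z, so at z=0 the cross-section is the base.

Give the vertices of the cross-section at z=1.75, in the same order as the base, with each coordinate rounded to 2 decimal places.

t = z/height = 1.75/17 = 0.102941
s = 1 + (scale-1)·z/height = 1 + (0.76-1)·1.75/17 = 0.975294
θ = twist·z/height = -322°·1.75/17 = -33.1471° = -0.578525 rad
cos θ = 0.837270, sin θ = -0.546790 (intermediates below are computed at full precision and shown rounded to 5 d.p.)
v1: (-4.5,-2.5) → rotate → (-5.13469,0.36738) → ×s → (-5.00783,0.35830) → (-5.01,0.36)
v2: (-2,-4) → rotate → (-3.86170,-2.25550) → ×s → (-3.76629,-2.19978) → (-3.77,-2.20)
v3: (1.5,-5) → rotate → (-1.47804,-5.00653) → ×s → (-1.44153,-4.88284) → (-1.44,-4.88)
v4: (5,-3.5) → rotate → (2.27259,-5.66439) → ×s → (2.21644,-5.52445) → (2.22,-5.52)
v5: (5,2) → rotate → (5.27993,-1.05941) → ×s → (5.14948,-1.03324) → (5.15,-1.03)
v6: (1.5,5) → rotate → (3.98985,3.36616) → ×s → (3.89128,3.28300) → (3.89,3.28)
v7: (-3,4.5) → rotate → (-0.05126,5.40808) → ×s → (-0.04999,5.27447) → (-0.05,5.27)

Cross-section at z=1.75: (-5.01,0.36) (-3.77,-2.20) (-1.44,-4.88) (2.22,-5.52) (5.15,-1.03) (3.89,3.28) (-0.05,5.27)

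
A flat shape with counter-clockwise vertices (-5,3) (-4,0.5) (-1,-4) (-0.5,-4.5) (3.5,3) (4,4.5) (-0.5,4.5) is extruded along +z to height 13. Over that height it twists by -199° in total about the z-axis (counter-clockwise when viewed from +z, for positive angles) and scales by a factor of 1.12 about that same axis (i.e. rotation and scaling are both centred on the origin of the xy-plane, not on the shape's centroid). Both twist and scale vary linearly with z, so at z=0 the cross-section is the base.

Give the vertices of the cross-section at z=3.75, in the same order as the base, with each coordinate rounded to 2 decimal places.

t = z/height = 3.75/13 = 0.288462
s = 1 + (scale-1)·z/height = 1 + (1.12-1)·3.75/13 = 1.034615
θ = twist·z/height = -199°·3.75/13 = -57.4038° = -1.001886 rad
cos θ = 0.538714, sin θ = -0.842489 (intermediates below are computed at full precision and shown rounded to 5 d.p.)
v1: (-5,3) → rotate → (-0.16611,5.82859) → ×s → (-0.17186,6.03034) → (-0.17,6.03)
v2: (-4,0.5) → rotate → (-1.73361,3.63931) → ×s → (-1.79362,3.76529) → (-1.79,3.77)
v3: (-1,-4) → rotate → (-3.90867,-1.31237) → ×s → (-4.04397,-1.35780) → (-4.04,-1.36)
v4: (-0.5,-4.5) → rotate → (-4.06056,-2.00297) → ×s → (-4.20111,-2.07230) → (-4.20,-2.07)
v5: (3.5,3) → rotate → (4.41297,-1.33257) → ×s → (4.56572,-1.37869) → (4.57,-1.38)
v6: (4,4.5) → rotate → (5.94606,-0.94574) → ×s → (6.15188,-0.97848) → (6.15,-0.98)
v7: (-0.5,4.5) → rotate → (3.52184,2.84546) → ×s → (3.64375,2.94395) → (3.64,2.94)

Cross-section at z=3.75: (-0.17,6.03) (-1.79,3.77) (-4.04,-1.36) (-4.20,-2.07) (4.57,-1.38) (6.15,-0.98) (3.64,2.94)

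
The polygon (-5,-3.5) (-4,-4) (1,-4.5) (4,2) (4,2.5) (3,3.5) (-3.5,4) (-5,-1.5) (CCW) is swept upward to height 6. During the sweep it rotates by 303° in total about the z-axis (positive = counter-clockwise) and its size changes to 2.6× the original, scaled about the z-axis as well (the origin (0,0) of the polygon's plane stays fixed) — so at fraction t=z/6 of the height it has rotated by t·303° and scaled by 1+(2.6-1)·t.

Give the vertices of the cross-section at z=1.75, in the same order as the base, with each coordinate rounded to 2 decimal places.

t = z/height = 1.75/6 = 0.291667
s = 1 + (scale-1)·z/height = 1 + (2.6-1)·1.75/6 = 1.466667
θ = twist·z/height = 303°·1.75/6 = 88.3750° = 1.542435 rad
cos θ = 0.028358, sin θ = 0.999598 (intermediates below are computed at full precision and shown rounded to 5 d.p.)
v1: (-5,-3.5) → rotate → (3.35680,-5.09724) → ×s → (4.92331,-7.47595) → (4.92,-7.48)
v2: (-4,-4) → rotate → (3.88496,-4.11182) → ×s → (5.69794,-6.03067) → (5.70,-6.03)
v3: (1,-4.5) → rotate → (4.52655,0.87199) → ×s → (6.63894,1.27892) → (6.64,1.28)
v4: (4,2) → rotate → (-1.88576,4.05511) → ×s → (-2.76579,5.94749) → (-2.77,5.95)
v5: (4,2.5) → rotate → (-2.38556,4.06929) → ×s → (-3.49883,5.96829) → (-3.50,5.97)
v6: (3,3.5) → rotate → (-3.41352,3.09805) → ×s → (-5.00649,4.54380) → (-5.01,4.54)
v7: (-3.5,4) → rotate → (-4.09764,-3.38516) → ×s → (-6.00988,-4.96490) → (-6.01,-4.96)
v8: (-5,-1.5) → rotate → (1.35761,-5.04053) → ×s → (1.99116,-7.39277) → (1.99,-7.39)

Cross-section at z=1.75: (4.92,-7.48) (5.70,-6.03) (6.64,1.28) (-2.77,5.95) (-3.50,5.97) (-5.01,4.54) (-6.01,-4.96) (1.99,-7.39)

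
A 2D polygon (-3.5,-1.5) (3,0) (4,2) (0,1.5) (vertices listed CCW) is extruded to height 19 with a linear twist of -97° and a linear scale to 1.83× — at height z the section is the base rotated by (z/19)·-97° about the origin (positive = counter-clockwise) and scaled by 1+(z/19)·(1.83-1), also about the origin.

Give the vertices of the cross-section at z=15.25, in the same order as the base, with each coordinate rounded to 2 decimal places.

Cross-section at z=15.25: (-3.67,5.18) (1.05,-4.89) (4.66,-5.81) (2.44,0.53)

t = z/height = 15.25/19 = 0.802632
s = 1 + (scale-1)·z/height = 1 + (1.83-1)·15.25/19 = 1.666184
θ = twist·z/height = -97°·15.25/19 = -77.8553° = -1.358831 rad
cos θ = 0.210382, sin θ = -0.977619 (intermediates below are computed at full precision and shown rounded to 5 d.p.)
v1: (-3.5,-1.5) → rotate → (-2.20277,3.10609) → ×s → (-3.67021,5.17533) → (-3.67,5.18)
v2: (3,0) → rotate → (0.63115,-2.93286) → ×s → (1.05161,-4.88668) → (1.05,-4.89)
v3: (4,2) → rotate → (2.79677,-3.48971) → ×s → (4.65993,-5.81450) → (4.66,-5.81)
v4: (0,1.5) → rotate → (1.46643,0.31557) → ×s → (2.44334,0.52580) → (2.44,0.53)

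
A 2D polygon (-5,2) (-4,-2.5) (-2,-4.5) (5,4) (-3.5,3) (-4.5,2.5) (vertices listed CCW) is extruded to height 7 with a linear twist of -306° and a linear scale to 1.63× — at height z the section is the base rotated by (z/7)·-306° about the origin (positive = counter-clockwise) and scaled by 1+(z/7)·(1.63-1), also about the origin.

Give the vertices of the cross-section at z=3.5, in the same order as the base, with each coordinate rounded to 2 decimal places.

Cross-section at z=3.5: (7.05,0.64) (3.19,5.32) (-0.34,6.47) (-3.47,-7.67) (5.89,-1.43) (6.77,-0.24)

t = z/height = 3.5/7 = 0.5
s = 1 + (scale-1)·z/height = 1 + (1.63-1)·3.5/7 = 1.315000
θ = twist·z/height = -306°·3.5/7 = -153.0000° = -2.670354 rad
cos θ = -0.891007, sin θ = -0.453990 (intermediates below are computed at full precision and shown rounded to 5 d.p.)
v1: (-5,2) → rotate → (5.36301,0.48794) → ×s → (7.05236,0.64164) → (7.05,0.64)
v2: (-4,-2.5) → rotate → (2.42905,4.04348) → ×s → (3.19420,5.31717) → (3.19,5.32)
v3: (-2,-4.5) → rotate → (-0.26094,4.91751) → ×s → (-0.34314,6.46653) → (-0.34,6.47)
v4: (5,4) → rotate → (-2.63907,-5.83398) → ×s → (-3.47038,-7.67168) → (-3.47,-7.67)
v5: (-3.5,3) → rotate → (4.48049,-1.08405) → ×s → (5.89185,-1.42553) → (5.89,-1.43)
v6: (-4.5,2.5) → rotate → (5.14451,-0.18456) → ×s → (6.76502,-0.24270) → (6.77,-0.24)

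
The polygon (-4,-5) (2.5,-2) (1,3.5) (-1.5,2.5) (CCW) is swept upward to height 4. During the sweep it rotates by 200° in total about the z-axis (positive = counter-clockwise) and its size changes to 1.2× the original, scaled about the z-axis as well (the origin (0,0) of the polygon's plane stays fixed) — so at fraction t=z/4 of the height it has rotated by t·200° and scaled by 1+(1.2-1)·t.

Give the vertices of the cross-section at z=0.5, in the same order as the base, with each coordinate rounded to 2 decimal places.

Cross-section at z=0.5: (-1.55,-6.38) (3.19,-0.77) (-0.59,3.68) (-2.48,1.67)

t = z/height = 0.5/4 = 0.125
s = 1 + (scale-1)·z/height = 1 + (1.2-1)·0.5/4 = 1.025000
θ = twist·z/height = 200°·0.5/4 = 25.0000° = 0.436332 rad
cos θ = 0.906308, sin θ = 0.422618 (intermediates below are computed at full precision and shown rounded to 5 d.p.)
v1: (-4,-5) → rotate → (-1.51214,-6.22201) → ×s → (-1.54994,-6.37756) → (-1.55,-6.38)
v2: (2.5,-2) → rotate → (3.11101,-0.75607) → ×s → (3.18878,-0.77497) → (3.19,-0.77)
v3: (1,3.5) → rotate → (-0.57286,3.59470) → ×s → (-0.58718,3.68456) → (-0.59,3.68)
v4: (-1.5,2.5) → rotate → (-2.41601,1.63184) → ×s → (-2.47641,1.67264) → (-2.48,1.67)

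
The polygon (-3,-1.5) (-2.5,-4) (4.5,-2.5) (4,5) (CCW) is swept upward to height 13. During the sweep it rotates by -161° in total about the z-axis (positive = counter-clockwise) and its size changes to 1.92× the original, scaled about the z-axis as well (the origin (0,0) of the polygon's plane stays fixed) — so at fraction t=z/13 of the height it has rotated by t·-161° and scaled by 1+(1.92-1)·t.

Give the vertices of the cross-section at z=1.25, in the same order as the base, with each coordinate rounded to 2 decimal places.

t = z/height = 1.25/13 = 0.0961538
s = 1 + (scale-1)·z/height = 1 + (1.92-1)·1.25/13 = 1.088462
θ = twist·z/height = -161°·1.25/13 = -15.4808° = -0.270190 rad
cos θ = 0.963720, sin θ = -0.266915 (intermediates below are computed at full precision and shown rounded to 5 d.p.)
v1: (-3,-1.5) → rotate → (-3.29153,-0.64484) → ×s → (-3.58271,-0.70188) → (-3.58,-0.70)
v2: (-2.5,-4) → rotate → (-3.47696,-3.18759) → ×s → (-3.78454,-3.46957) → (-3.78,-3.47)
v3: (4.5,-2.5) → rotate → (3.66945,-3.61042) → ×s → (3.99406,-3.92980) → (3.99,-3.93)
v4: (4,5) → rotate → (5.18946,3.75094) → ×s → (5.64852,4.08275) → (5.65,4.08)

Cross-section at z=1.25: (-3.58,-0.70) (-3.78,-3.47) (3.99,-3.93) (5.65,4.08)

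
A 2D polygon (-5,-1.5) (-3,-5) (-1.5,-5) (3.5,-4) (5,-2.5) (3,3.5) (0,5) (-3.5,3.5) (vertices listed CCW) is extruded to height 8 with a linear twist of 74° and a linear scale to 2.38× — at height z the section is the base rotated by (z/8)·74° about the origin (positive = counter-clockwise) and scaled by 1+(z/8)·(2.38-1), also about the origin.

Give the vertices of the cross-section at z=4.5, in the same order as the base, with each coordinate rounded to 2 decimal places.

Cross-section at z=4.5: (-4.87,-7.89) (1.92,-10.18) (3.91,-8.41) (9.37,-1.18) (9.59,2.58) (-0.15,8.19) (-5.90,6.64) (-8.78,0.52)

t = z/height = 4.5/8 = 0.5625
s = 1 + (scale-1)·z/height = 1 + (2.38-1)·4.5/8 = 1.776250
θ = twist·z/height = 74°·4.5/8 = 41.6250° = 0.726493 rad
cos θ = 0.747508, sin θ = 0.664252 (intermediates below are computed at full precision and shown rounded to 5 d.p.)
v1: (-5,-1.5) → rotate → (-2.74116,-4.44252) → ×s → (-4.86899,-7.89103) → (-4.87,-7.89)
v2: (-3,-5) → rotate → (1.07874,-5.73030) → ×s → (1.91611,-10.17844) → (1.92,-10.18)
v3: (-1.5,-5) → rotate → (2.20000,-4.73392) → ×s → (3.90775,-8.40863) → (3.91,-8.41)
v4: (3.5,-4) → rotate → (5.27329,-0.66515) → ×s → (9.36668,-1.18147) → (9.37,-1.18)
v5: (5,-2.5) → rotate → (5.39817,1.45249) → ×s → (9.58850,2.57999) → (9.59,2.58)
v6: (3,3.5) → rotate → (-0.08236,4.60904) → ×s → (-0.14629,8.18680) → (-0.15,8.19)
v7: (0,5) → rotate → (-3.32126,3.73754) → ×s → (-5.89939,6.63881) → (-5.90,6.64)
v8: (-3.5,3.5) → rotate → (-4.94116,0.29140) → ×s → (-8.77674,0.51759) → (-8.78,0.52)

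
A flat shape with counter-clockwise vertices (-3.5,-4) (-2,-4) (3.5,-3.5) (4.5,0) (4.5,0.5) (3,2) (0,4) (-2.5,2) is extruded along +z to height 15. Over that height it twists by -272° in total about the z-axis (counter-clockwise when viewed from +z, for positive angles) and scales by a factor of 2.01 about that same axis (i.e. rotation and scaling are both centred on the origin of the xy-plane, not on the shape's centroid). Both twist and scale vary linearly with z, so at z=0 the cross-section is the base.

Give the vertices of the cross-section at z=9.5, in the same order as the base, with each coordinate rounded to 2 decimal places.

t = z/height = 9.5/15 = 0.633333
s = 1 + (scale-1)·z/height = 1 + (2.01-1)·9.5/15 = 1.639667
θ = twist·z/height = -272°·9.5/15 = -172.2667° = -3.006621 rad
cos θ = -0.990905, sin θ = -0.134563 (intermediates below are computed at full precision and shown rounded to 5 d.p.)
v1: (-3.5,-4) → rotate → (2.92992,4.43459) → ×s → (4.80409,7.27125) → (4.80,7.27)
v2: (-2,-4) → rotate → (1.44356,4.23275) → ×s → (2.36696,6.94029) → (2.37,6.94)
v3: (3.5,-3.5) → rotate → (-3.93914,2.99720) → ×s → (-6.45887,4.91441) → (-6.46,4.91)
v4: (4.5,0) → rotate → (-4.45907,-0.60553) → ×s → (-7.31139,-0.99287) → (-7.31,-0.99)
v5: (4.5,0.5) → rotate → (-4.39179,-1.10098) → ×s → (-7.20107,-1.80525) → (-7.20,-1.81)
v6: (3,2) → rotate → (-2.70359,-2.38550) → ×s → (-4.43299,-3.91142) → (-4.43,-3.91)
v7: (0,4) → rotate → (0.53825,-3.96362) → ×s → (0.88255,-6.49902) → (0.88,-6.50)
v8: (-2.5,2) → rotate → (2.74639,-1.64540) → ×s → (4.50316,-2.69791) → (4.50,-2.70)

Cross-section at z=9.5: (4.80,7.27) (2.37,6.94) (-6.46,4.91) (-7.31,-0.99) (-7.20,-1.81) (-4.43,-3.91) (0.88,-6.50) (4.50,-2.70)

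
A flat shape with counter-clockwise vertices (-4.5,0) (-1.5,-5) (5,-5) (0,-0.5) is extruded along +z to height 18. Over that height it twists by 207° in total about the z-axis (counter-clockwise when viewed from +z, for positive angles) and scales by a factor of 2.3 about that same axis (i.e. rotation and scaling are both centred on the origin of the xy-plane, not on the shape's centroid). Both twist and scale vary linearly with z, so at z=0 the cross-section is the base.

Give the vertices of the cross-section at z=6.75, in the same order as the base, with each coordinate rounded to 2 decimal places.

Cross-section at z=6.75: (-1.43,-6.54) (6.79,-3.77) (8.86,5.67) (0.73,-0.16)

t = z/height = 6.75/18 = 0.375
s = 1 + (scale-1)·z/height = 1 + (2.3-1)·6.75/18 = 1.487500
θ = twist·z/height = 207°·6.75/18 = 77.6250° = 1.354812 rad
cos θ = 0.214309, sin θ = 0.976766 (intermediates below are computed at full precision and shown rounded to 5 d.p.)
v1: (-4.5,0) → rotate → (-0.96439,-4.39545) → ×s → (-1.43453,-6.53823) → (-1.43,-6.54)
v2: (-1.5,-5) → rotate → (4.56237,-2.53669) → ×s → (6.78652,-3.77333) → (6.79,-3.77)
v3: (5,-5) → rotate → (5.95538,3.81228) → ×s → (8.85862,5.67077) → (8.86,5.67)
v4: (0,-0.5) → rotate → (0.48838,-0.10715) → ×s → (0.72647,-0.15939) → (0.73,-0.16)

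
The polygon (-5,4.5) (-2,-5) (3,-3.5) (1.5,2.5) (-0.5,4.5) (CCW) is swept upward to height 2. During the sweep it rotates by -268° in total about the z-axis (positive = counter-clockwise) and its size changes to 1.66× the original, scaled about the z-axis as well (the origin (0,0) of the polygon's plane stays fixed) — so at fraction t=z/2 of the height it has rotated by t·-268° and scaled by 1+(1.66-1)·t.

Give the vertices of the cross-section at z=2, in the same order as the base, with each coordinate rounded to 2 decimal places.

t = z/height = 2/2 = 1
s = 1 + (scale-1)·z/height = 1 + (1.66-1)·2/2 = 1.660000
θ = twist·z/height = -268°·2/2 = -268.0000° = -4.677482 rad
cos θ = -0.034899, sin θ = 0.999391 (intermediates below are computed at full precision and shown rounded to 5 d.p.)
v1: (-5,4.5) → rotate → (-4.32276,-5.15400) → ×s → (-7.17578,-8.55564) → (-7.18,-8.56)
v2: (-2,-5) → rotate → (5.06675,-1.82428) → ×s → (8.41081,-3.02831) → (8.41,-3.03)
v3: (3,-3.5) → rotate → (3.39317,3.12032) → ×s → (5.63266,5.17973) → (5.63,5.18)
v4: (1.5,2.5) → rotate → (-2.55083,1.41184) → ×s → (-4.23437,2.34365) → (-4.23,2.34)
v5: (-0.5,4.5) → rotate → (-4.47981,-0.65674) → ×s → (-7.43648,-1.09019) → (-7.44,-1.09)

Cross-section at z=2: (-7.18,-8.56) (8.41,-3.03) (5.63,5.18) (-4.23,2.34) (-7.44,-1.09)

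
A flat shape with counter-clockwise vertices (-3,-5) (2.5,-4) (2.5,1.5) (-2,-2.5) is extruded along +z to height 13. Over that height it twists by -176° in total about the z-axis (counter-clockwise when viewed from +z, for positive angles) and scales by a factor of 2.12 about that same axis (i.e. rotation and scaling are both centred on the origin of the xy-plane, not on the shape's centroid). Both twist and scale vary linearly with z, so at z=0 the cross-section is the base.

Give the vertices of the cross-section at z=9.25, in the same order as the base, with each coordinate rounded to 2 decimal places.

t = z/height = 9.25/13 = 0.711538
s = 1 + (scale-1)·z/height = 1 + (2.12-1)·9.25/13 = 1.796923
θ = twist·z/height = -176°·9.25/13 = -125.2308° = -2.185689 rad
cos θ = -0.576871, sin θ = -0.816835 (intermediates below are computed at full precision and shown rounded to 5 d.p.)
v1: (-3,-5) → rotate → (-2.35356,5.33486) → ×s → (-4.22917,9.58633) → (-4.23,9.59)
v2: (2.5,-4) → rotate → (-4.70952,0.26540) → ×s → (-8.46264,0.47690) → (-8.46,0.48)
v3: (2.5,1.5) → rotate → (-0.21692,-2.90739) → ×s → (-0.38980,-5.22436) → (-0.39,-5.22)
v4: (-2,-2.5) → rotate → (-0.88835,3.07585) → ×s → (-1.59629,5.52706) → (-1.60,5.53)

Cross-section at z=9.25: (-4.23,9.59) (-8.46,0.48) (-0.39,-5.22) (-1.60,5.53)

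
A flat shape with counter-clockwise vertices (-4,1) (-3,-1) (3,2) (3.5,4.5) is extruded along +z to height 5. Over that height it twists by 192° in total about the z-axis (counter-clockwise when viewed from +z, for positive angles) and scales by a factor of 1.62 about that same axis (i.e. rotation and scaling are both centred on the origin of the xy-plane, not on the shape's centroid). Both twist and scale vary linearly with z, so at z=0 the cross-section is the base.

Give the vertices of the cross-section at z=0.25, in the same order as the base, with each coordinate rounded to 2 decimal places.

Cross-section at z=0.25: (-4.24,0.33) (-2.88,-1.53) (2.71,2.55) (2.78,5.18)

t = z/height = 0.25/5 = 0.05
s = 1 + (scale-1)·z/height = 1 + (1.62-1)·0.25/5 = 1.031000
θ = twist·z/height = 192°·0.25/5 = 9.6000° = 0.167552 rad
cos θ = 0.985996, sin θ = 0.166769 (intermediates below are computed at full precision and shown rounded to 5 d.p.)
v1: (-4,1) → rotate → (-4.11075,0.31892) → ×s → (-4.23819,0.32881) → (-4.24,0.33)
v2: (-3,-1) → rotate → (-2.79122,-1.48630) → ×s → (-2.87775,-1.53238) → (-2.88,-1.53)
v3: (3,2) → rotate → (2.62445,2.47230) → ×s → (2.70581,2.54894) → (2.71,2.55)
v4: (3.5,4.5) → rotate → (2.70053,5.02067) → ×s → (2.78424,5.17631) → (2.78,5.18)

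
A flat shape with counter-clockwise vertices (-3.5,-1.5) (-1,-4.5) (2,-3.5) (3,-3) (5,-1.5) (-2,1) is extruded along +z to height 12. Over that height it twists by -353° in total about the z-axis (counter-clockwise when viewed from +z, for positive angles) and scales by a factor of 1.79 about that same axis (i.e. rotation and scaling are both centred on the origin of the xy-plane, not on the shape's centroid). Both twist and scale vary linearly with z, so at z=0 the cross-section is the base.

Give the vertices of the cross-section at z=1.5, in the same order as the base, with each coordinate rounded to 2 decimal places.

Cross-section at z=1.5: (-3.91,1.49) (-4.23,-2.78) (-1.10,-4.29) (0.07,-4.66) (2.80,-5.01) (-0.81,2.32)

t = z/height = 1.5/12 = 0.125
s = 1 + (scale-1)·z/height = 1 + (1.79-1)·1.5/12 = 1.098750
θ = twist·z/height = -353°·1.5/12 = -44.1250° = -0.770127 rad
cos θ = 0.717823, sin θ = -0.696226 (intermediates below are computed at full precision and shown rounded to 5 d.p.)
v1: (-3.5,-1.5) → rotate → (-3.55672,1.36006) → ×s → (-3.90794,1.49436) → (-3.91,1.49)
v2: (-1,-4.5) → rotate → (-3.85084,-2.53398) → ×s → (-4.23111,-2.78421) → (-4.23,-2.78)
v3: (2,-3.5) → rotate → (-1.00115,-3.90483) → ×s → (-1.10001,-4.29043) → (-1.10,-4.29)
v4: (3,-3) → rotate → (0.06479,-4.24215) → ×s → (0.07119,-4.66106) → (0.07,-4.66)
v5: (5,-1.5) → rotate → (2.54477,-4.55786) → ×s → (2.79607,-5.00795) → (2.80,-5.01)
v6: (-2,1) → rotate → (-0.73942,2.11027) → ×s → (-0.81244,2.31866) → (-0.81,2.32)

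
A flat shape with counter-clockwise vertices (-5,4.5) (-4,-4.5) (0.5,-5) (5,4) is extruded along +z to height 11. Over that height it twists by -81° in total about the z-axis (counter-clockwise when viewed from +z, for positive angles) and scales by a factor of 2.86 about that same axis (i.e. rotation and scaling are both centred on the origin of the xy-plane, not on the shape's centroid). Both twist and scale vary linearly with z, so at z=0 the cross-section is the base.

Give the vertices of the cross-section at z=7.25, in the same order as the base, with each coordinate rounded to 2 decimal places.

Cross-section at z=7.25: (1.40,14.91) (-13.35,1.17) (-8.27,-7.53) (13.78,-3.62)

t = z/height = 7.25/11 = 0.659091
s = 1 + (scale-1)·z/height = 1 + (2.86-1)·7.25/11 = 2.225909
θ = twist·z/height = -81°·7.25/11 = -53.3864° = -0.931768 rad
cos θ = 0.596416, sin θ = -0.802676 (intermediates below are computed at full precision and shown rounded to 5 d.p.)
v1: (-5,4.5) → rotate → (0.62996,6.69725) → ×s → (1.40223,14.90747) → (1.40,14.91)
v2: (-4,-4.5) → rotate → (-5.99770,0.52683) → ×s → (-13.35034,1.17268) → (-13.35,1.17)
v3: (0.5,-5) → rotate → (-3.71517,-3.38342) → ×s → (-8.26963,-7.53118) → (-8.27,-7.53)
v4: (5,4) → rotate → (6.19278,-1.62771) → ×s → (13.78457,-3.62314) → (13.78,-3.62)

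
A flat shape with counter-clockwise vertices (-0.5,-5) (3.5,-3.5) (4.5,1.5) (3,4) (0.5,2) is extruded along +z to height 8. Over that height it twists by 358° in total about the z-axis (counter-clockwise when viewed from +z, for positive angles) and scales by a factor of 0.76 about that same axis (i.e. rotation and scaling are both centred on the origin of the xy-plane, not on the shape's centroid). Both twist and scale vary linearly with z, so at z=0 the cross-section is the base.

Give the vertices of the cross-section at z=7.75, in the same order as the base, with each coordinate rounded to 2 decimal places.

t = z/height = 7.75/8 = 0.96875
s = 1 + (scale-1)·z/height = 1 + (0.76-1)·7.75/8 = 0.767500
θ = twist·z/height = 358°·7.75/8 = 346.8125° = 6.053020 rad
cos θ = 0.973629, sin θ = -0.228138 (intermediates below are computed at full precision and shown rounded to 5 d.p.)
v1: (-0.5,-5) → rotate → (-1.62751,-4.75407) → ×s → (-1.24911,-3.64875) → (-1.25,-3.65)
v2: (3.5,-3.5) → rotate → (2.60922,-4.20619) → ×s → (2.00257,-3.22825) → (2.00,-3.23)
v3: (4.5,1.5) → rotate → (4.72354,0.43382) → ×s → (3.62531,0.33296) → (3.63,0.33)
v4: (3,4) → rotate → (3.83344,3.21010) → ×s → (2.94217,2.46375) → (2.94,2.46)
v5: (0.5,2) → rotate → (0.94309,1.83319) → ×s → (0.72382,1.40697) → (0.72,1.41)

Cross-section at z=7.75: (-1.25,-3.65) (2.00,-3.23) (3.63,0.33) (2.94,2.46) (0.72,1.41)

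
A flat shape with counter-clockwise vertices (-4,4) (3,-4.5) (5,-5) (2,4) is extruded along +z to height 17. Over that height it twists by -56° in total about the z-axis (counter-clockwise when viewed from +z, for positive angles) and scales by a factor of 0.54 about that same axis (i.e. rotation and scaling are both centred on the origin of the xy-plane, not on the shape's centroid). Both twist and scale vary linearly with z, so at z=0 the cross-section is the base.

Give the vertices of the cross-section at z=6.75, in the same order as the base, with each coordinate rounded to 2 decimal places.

Cross-section at z=6.75: (-1.79,4.26) (0.88,-4.33) (2.24,-5.33) (2.75,2.41)

t = z/height = 6.75/17 = 0.397059
s = 1 + (scale-1)·z/height = 1 + (0.54-1)·6.75/17 = 0.817353
θ = twist·z/height = -56°·6.75/17 = -22.2353° = -0.388079 rad
cos θ = 0.925638, sin θ = -0.378411 (intermediates below are computed at full precision and shown rounded to 5 d.p.)
v1: (-4,4) → rotate → (-2.18891,5.21619) → ×s → (-1.78911,4.26347) → (-1.79,4.26)
v2: (3,-4.5) → rotate → (1.07406,-5.30060) → ×s → (0.87789,-4.33246) → (0.88,-4.33)
v3: (5,-5) → rotate → (2.73613,-6.52024) → ×s → (2.23639,-5.32934) → (2.24,-5.33)
v4: (2,4) → rotate → (3.36492,2.94573) → ×s → (2.75033,2.40770) → (2.75,2.41)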